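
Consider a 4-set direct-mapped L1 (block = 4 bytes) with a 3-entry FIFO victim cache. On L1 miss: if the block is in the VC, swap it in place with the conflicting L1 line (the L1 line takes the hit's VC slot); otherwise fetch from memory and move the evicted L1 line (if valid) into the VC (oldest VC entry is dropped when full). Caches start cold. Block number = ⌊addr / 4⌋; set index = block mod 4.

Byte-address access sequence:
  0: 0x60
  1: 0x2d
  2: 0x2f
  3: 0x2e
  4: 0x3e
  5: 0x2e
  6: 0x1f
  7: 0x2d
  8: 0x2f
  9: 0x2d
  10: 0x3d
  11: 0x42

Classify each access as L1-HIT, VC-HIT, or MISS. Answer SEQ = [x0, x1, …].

0: 0x60 (blk 24, set 0) → MISS  vc=[]
1: 0x2d (blk 11, set 3) → MISS  vc=[]
2: 0x2f (blk 11, set 3) → L1-HIT  vc=[]
3: 0x2e (blk 11, set 3) → L1-HIT  vc=[]
4: 0x3e (blk 15, set 3) → MISS  vc=[11]
5: 0x2e (blk 11, set 3) → VC-HIT  vc=[15]
6: 0x1f (blk 7, set 3) → MISS  vc=[15, 11]
7: 0x2d (blk 11, set 3) → VC-HIT  vc=[15, 7]
8: 0x2f (blk 11, set 3) → L1-HIT  vc=[15, 7]
9: 0x2d (blk 11, set 3) → L1-HIT  vc=[15, 7]
10: 0x3d (blk 15, set 3) → VC-HIT  vc=[11, 7]
11: 0x42 (blk 16, set 0) → MISS  vc=[11, 7, 24]

SEQ = [MISS, MISS, L1-HIT, L1-HIT, MISS, VC-HIT, MISS, VC-HIT, L1-HIT, L1-HIT, VC-HIT, MISS]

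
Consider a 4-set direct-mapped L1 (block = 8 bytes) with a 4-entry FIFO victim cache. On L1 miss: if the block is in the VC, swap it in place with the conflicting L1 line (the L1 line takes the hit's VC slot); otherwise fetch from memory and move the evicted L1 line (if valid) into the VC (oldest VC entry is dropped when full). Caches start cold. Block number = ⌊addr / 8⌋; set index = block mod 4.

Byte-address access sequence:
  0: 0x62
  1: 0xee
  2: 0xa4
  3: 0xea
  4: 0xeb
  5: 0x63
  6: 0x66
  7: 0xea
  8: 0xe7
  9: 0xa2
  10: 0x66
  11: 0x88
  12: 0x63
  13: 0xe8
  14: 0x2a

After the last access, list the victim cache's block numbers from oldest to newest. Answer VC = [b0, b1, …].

  [0] addr=0x62 blk=12 s=0: MISS | VC []
  [1] addr=0xee blk=29 s=1: MISS | VC []
  [2] addr=0xa4 blk=20 s=0: MISS | VC [12]
  [3] addr=0xea blk=29 s=1: L1-HIT | VC [12]
  [4] addr=0xeb blk=29 s=1: L1-HIT | VC [12]
  [5] addr=0x63 blk=12 s=0: VC-HIT | VC [20]
  [6] addr=0x66 blk=12 s=0: L1-HIT | VC [20]
  [7] addr=0xea blk=29 s=1: L1-HIT | VC [20]
  [8] addr=0xe7 blk=28 s=0: MISS | VC [20, 12]
  [9] addr=0xa2 blk=20 s=0: VC-HIT | VC [28, 12]
  [10] addr=0x66 blk=12 s=0: VC-HIT | VC [28, 20]
  [11] addr=0x88 blk=17 s=1: MISS | VC [28, 20, 29]
  [12] addr=0x63 blk=12 s=0: L1-HIT | VC [28, 20, 29]
  [13] addr=0xe8 blk=29 s=1: VC-HIT | VC [28, 20, 17]
  [14] addr=0x2a blk=5 s=1: MISS | VC [28, 20, 17, 29]

VC = [28, 20, 17, 29]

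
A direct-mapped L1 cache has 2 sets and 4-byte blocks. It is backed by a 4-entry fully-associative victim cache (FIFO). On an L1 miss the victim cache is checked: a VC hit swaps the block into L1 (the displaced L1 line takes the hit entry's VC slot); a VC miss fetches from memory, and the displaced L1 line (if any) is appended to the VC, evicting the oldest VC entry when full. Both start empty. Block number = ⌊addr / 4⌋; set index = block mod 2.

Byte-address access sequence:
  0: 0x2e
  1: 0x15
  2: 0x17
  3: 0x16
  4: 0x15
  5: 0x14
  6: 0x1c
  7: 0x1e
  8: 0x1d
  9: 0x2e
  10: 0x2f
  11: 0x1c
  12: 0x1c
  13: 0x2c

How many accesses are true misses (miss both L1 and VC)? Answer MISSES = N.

MISSES = 3

0: 0x2e (blk 11, set 1) → MISS  vc=[]
1: 0x15 (blk 5, set 1) → MISS  vc=[11]
2: 0x17 (blk 5, set 1) → L1-HIT  vc=[11]
3: 0x16 (blk 5, set 1) → L1-HIT  vc=[11]
4: 0x15 (blk 5, set 1) → L1-HIT  vc=[11]
5: 0x14 (blk 5, set 1) → L1-HIT  vc=[11]
6: 0x1c (blk 7, set 1) → MISS  vc=[11, 5]
7: 0x1e (blk 7, set 1) → L1-HIT  vc=[11, 5]
8: 0x1d (blk 7, set 1) → L1-HIT  vc=[11, 5]
9: 0x2e (blk 11, set 1) → VC-HIT  vc=[7, 5]
10: 0x2f (blk 11, set 1) → L1-HIT  vc=[7, 5]
11: 0x1c (blk 7, set 1) → VC-HIT  vc=[11, 5]
12: 0x1c (blk 7, set 1) → L1-HIT  vc=[11, 5]
13: 0x2c (blk 11, set 1) → VC-HIT  vc=[7, 5]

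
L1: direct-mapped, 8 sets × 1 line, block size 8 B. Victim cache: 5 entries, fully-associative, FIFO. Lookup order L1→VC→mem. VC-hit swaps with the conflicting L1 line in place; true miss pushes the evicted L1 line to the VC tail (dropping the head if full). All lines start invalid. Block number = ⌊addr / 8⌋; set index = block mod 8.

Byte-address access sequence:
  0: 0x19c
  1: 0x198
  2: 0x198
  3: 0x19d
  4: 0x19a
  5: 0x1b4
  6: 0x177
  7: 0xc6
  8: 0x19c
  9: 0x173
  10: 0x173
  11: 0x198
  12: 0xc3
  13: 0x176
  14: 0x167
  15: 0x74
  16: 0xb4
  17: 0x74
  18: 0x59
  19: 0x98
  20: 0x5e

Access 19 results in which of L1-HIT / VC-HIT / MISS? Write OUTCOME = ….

0: 0x19c (blk 51, set 3) → MISS  vc=[]
1: 0x198 (blk 51, set 3) → L1-HIT  vc=[]
2: 0x198 (blk 51, set 3) → L1-HIT  vc=[]
3: 0x19d (blk 51, set 3) → L1-HIT  vc=[]
4: 0x19a (blk 51, set 3) → L1-HIT  vc=[]
5: 0x1b4 (blk 54, set 6) → MISS  vc=[]
6: 0x177 (blk 46, set 6) → MISS  vc=[54]
7: 0xc6 (blk 24, set 0) → MISS  vc=[54]
8: 0x19c (blk 51, set 3) → L1-HIT  vc=[54]
9: 0x173 (blk 46, set 6) → L1-HIT  vc=[54]
10: 0x173 (blk 46, set 6) → L1-HIT  vc=[54]
11: 0x198 (blk 51, set 3) → L1-HIT  vc=[54]
12: 0xc3 (blk 24, set 0) → L1-HIT  vc=[54]
13: 0x176 (blk 46, set 6) → L1-HIT  vc=[54]
14: 0x167 (blk 44, set 4) → MISS  vc=[54]
15: 0x74 (blk 14, set 6) → MISS  vc=[54, 46]
16: 0xb4 (blk 22, set 6) → MISS  vc=[54, 46, 14]
17: 0x74 (blk 14, set 6) → VC-HIT  vc=[54, 46, 22]
18: 0x59 (blk 11, set 3) → MISS  vc=[54, 46, 22, 51]
19: 0x98 (blk 19, set 3) → MISS  vc=[54, 46, 22, 51, 11]
20: 0x5e (blk 11, set 3) → VC-HIT  vc=[54, 46, 22, 51, 19]

OUTCOME = MISS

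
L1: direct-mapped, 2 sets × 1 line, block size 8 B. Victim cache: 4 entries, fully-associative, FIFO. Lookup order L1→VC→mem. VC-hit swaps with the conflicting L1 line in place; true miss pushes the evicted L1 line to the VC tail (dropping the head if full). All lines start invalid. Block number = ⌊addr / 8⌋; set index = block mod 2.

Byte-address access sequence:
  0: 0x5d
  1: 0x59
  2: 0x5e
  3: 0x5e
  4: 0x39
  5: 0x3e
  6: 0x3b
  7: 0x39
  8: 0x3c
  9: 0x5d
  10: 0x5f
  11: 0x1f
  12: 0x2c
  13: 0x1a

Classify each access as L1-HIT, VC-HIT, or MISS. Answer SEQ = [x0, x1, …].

  [0] addr=0x5d blk=11 s=1: MISS | VC []
  [1] addr=0x59 blk=11 s=1: L1-HIT | VC []
  [2] addr=0x5e blk=11 s=1: L1-HIT | VC []
  [3] addr=0x5e blk=11 s=1: L1-HIT | VC []
  [4] addr=0x39 blk=7 s=1: MISS | VC [11]
  [5] addr=0x3e blk=7 s=1: L1-HIT | VC [11]
  [6] addr=0x3b blk=7 s=1: L1-HIT | VC [11]
  [7] addr=0x39 blk=7 s=1: L1-HIT | VC [11]
  [8] addr=0x3c blk=7 s=1: L1-HIT | VC [11]
  [9] addr=0x5d blk=11 s=1: VC-HIT | VC [7]
  [10] addr=0x5f blk=11 s=1: L1-HIT | VC [7]
  [11] addr=0x1f blk=3 s=1: MISS | VC [7, 11]
  [12] addr=0x2c blk=5 s=1: MISS | VC [7, 11, 3]
  [13] addr=0x1a blk=3 s=1: VC-HIT | VC [7, 11, 5]

SEQ = [MISS, L1-HIT, L1-HIT, L1-HIT, MISS, L1-HIT, L1-HIT, L1-HIT, L1-HIT, VC-HIT, L1-HIT, MISS, MISS, VC-HIT]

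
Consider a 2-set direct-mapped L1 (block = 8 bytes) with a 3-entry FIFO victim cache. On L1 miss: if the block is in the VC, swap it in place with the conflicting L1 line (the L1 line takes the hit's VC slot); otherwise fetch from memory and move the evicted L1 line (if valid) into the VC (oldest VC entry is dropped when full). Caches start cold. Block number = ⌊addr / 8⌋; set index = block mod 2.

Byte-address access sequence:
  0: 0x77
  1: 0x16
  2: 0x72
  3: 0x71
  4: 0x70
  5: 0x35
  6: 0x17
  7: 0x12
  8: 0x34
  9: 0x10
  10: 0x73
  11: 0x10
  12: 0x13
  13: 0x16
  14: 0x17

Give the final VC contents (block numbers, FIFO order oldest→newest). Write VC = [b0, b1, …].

VC = [6, 14]

  [0] addr=0x77 blk=14 s=0: MISS | VC []
  [1] addr=0x16 blk=2 s=0: MISS | VC [14]
  [2] addr=0x72 blk=14 s=0: VC-HIT | VC [2]
  [3] addr=0x71 blk=14 s=0: L1-HIT | VC [2]
  [4] addr=0x70 blk=14 s=0: L1-HIT | VC [2]
  [5] addr=0x35 blk=6 s=0: MISS | VC [2, 14]
  [6] addr=0x17 blk=2 s=0: VC-HIT | VC [6, 14]
  [7] addr=0x12 blk=2 s=0: L1-HIT | VC [6, 14]
  [8] addr=0x34 blk=6 s=0: VC-HIT | VC [2, 14]
  [9] addr=0x10 blk=2 s=0: VC-HIT | VC [6, 14]
  [10] addr=0x73 blk=14 s=0: VC-HIT | VC [6, 2]
  [11] addr=0x10 blk=2 s=0: VC-HIT | VC [6, 14]
  [12] addr=0x13 blk=2 s=0: L1-HIT | VC [6, 14]
  [13] addr=0x16 blk=2 s=0: L1-HIT | VC [6, 14]
  [14] addr=0x17 blk=2 s=0: L1-HIT | VC [6, 14]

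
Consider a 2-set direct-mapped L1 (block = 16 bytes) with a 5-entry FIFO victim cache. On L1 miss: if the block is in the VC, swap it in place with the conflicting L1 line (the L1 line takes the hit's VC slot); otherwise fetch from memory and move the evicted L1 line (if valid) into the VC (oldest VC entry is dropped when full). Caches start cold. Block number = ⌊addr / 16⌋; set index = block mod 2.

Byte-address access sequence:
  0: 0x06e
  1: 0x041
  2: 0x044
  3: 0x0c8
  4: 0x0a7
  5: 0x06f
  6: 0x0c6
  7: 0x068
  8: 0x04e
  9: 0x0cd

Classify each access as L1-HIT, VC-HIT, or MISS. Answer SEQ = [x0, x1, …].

SEQ = [MISS, MISS, L1-HIT, MISS, MISS, VC-HIT, VC-HIT, VC-HIT, VC-HIT, VC-HIT]

  [0] addr=0x6e blk=6 s=0: MISS | VC []
  [1] addr=0x41 blk=4 s=0: MISS | VC [6]
  [2] addr=0x44 blk=4 s=0: L1-HIT | VC [6]
  [3] addr=0xc8 blk=12 s=0: MISS | VC [6, 4]
  [4] addr=0xa7 blk=10 s=0: MISS | VC [6, 4, 12]
  [5] addr=0x6f blk=6 s=0: VC-HIT | VC [10, 4, 12]
  [6] addr=0xc6 blk=12 s=0: VC-HIT | VC [10, 4, 6]
  [7] addr=0x68 blk=6 s=0: VC-HIT | VC [10, 4, 12]
  [8] addr=0x4e blk=4 s=0: VC-HIT | VC [10, 6, 12]
  [9] addr=0xcd blk=12 s=0: VC-HIT | VC [10, 6, 4]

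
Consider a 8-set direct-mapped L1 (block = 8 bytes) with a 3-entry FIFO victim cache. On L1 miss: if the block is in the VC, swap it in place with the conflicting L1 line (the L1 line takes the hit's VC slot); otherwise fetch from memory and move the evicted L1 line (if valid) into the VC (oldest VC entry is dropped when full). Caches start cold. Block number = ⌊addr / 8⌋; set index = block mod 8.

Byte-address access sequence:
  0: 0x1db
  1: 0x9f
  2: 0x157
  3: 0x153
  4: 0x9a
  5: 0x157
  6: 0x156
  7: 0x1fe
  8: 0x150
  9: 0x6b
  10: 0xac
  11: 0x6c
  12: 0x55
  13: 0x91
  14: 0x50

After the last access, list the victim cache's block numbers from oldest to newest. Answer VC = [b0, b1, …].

VC = [21, 42, 18]

  [0] addr=0x1db blk=59 s=3: MISS | VC []
  [1] addr=0x9f blk=19 s=3: MISS | VC [59]
  [2] addr=0x157 blk=42 s=2: MISS | VC [59]
  [3] addr=0x153 blk=42 s=2: L1-HIT | VC [59]
  [4] addr=0x9a blk=19 s=3: L1-HIT | VC [59]
  [5] addr=0x157 blk=42 s=2: L1-HIT | VC [59]
  [6] addr=0x156 blk=42 s=2: L1-HIT | VC [59]
  [7] addr=0x1fe blk=63 s=7: MISS | VC [59]
  [8] addr=0x150 blk=42 s=2: L1-HIT | VC [59]
  [9] addr=0x6b blk=13 s=5: MISS | VC [59]
  [10] addr=0xac blk=21 s=5: MISS | VC [59, 13]
  [11] addr=0x6c blk=13 s=5: VC-HIT | VC [59, 21]
  [12] addr=0x55 blk=10 s=2: MISS | VC [59, 21, 42]
  [13] addr=0x91 blk=18 s=2: MISS | VC [21, 42, 10]
  [14] addr=0x50 blk=10 s=2: VC-HIT | VC [21, 42, 18]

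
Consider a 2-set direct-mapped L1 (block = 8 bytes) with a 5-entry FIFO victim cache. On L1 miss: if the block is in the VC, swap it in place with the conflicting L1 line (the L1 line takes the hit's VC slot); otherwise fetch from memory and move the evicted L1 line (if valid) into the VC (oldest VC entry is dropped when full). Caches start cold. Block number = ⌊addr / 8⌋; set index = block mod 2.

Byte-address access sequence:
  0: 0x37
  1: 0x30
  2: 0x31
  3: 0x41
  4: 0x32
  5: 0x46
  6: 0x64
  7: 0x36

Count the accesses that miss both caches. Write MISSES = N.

MISSES = 3

#0 0x37→b6/s0 MISS; vc=[]
#1 0x30→b6/s0 L1-HIT; vc=[]
#2 0x31→b6/s0 L1-HIT; vc=[]
#3 0x41→b8/s0 MISS; vc=[6]
#4 0x32→b6/s0 VC-HIT; vc=[8]
#5 0x46→b8/s0 VC-HIT; vc=[6]
#6 0x64→b12/s0 MISS; vc=[6,8]
#7 0x36→b6/s0 VC-HIT; vc=[12,8]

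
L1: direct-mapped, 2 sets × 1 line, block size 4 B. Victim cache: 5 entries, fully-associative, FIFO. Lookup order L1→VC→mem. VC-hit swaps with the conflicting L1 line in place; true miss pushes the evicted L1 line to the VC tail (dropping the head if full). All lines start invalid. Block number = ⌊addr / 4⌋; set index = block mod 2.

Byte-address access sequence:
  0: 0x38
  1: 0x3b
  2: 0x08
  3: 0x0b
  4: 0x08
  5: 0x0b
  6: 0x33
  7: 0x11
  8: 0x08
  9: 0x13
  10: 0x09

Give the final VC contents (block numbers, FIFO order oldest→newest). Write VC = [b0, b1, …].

VC = [14, 4, 12]

  [0] addr=0x38 blk=14 s=0: MISS | VC []
  [1] addr=0x3b blk=14 s=0: L1-HIT | VC []
  [2] addr=0x8 blk=2 s=0: MISS | VC [14]
  [3] addr=0xb blk=2 s=0: L1-HIT | VC [14]
  [4] addr=0x8 blk=2 s=0: L1-HIT | VC [14]
  [5] addr=0xb blk=2 s=0: L1-HIT | VC [14]
  [6] addr=0x33 blk=12 s=0: MISS | VC [14, 2]
  [7] addr=0x11 blk=4 s=0: MISS | VC [14, 2, 12]
  [8] addr=0x8 blk=2 s=0: VC-HIT | VC [14, 4, 12]
  [9] addr=0x13 blk=4 s=0: VC-HIT | VC [14, 2, 12]
  [10] addr=0x9 blk=2 s=0: VC-HIT | VC [14, 4, 12]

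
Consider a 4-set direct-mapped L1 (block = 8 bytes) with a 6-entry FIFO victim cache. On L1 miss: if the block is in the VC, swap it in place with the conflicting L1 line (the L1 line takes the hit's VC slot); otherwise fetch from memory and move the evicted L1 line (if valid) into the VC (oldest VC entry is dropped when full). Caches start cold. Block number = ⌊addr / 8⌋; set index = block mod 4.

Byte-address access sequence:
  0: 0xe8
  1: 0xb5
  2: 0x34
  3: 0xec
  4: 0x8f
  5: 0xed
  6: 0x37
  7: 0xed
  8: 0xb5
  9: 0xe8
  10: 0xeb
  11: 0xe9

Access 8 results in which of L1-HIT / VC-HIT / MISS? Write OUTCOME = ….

OUTCOME = VC-HIT

#0 0xe8→b29/s1 MISS; vc=[]
#1 0xb5→b22/s2 MISS; vc=[]
#2 0x34→b6/s2 MISS; vc=[22]
#3 0xec→b29/s1 L1-HIT; vc=[22]
#4 0x8f→b17/s1 MISS; vc=[22,29]
#5 0xed→b29/s1 VC-HIT; vc=[22,17]
#6 0x37→b6/s2 L1-HIT; vc=[22,17]
#7 0xed→b29/s1 L1-HIT; vc=[22,17]
#8 0xb5→b22/s2 VC-HIT; vc=[6,17]
#9 0xe8→b29/s1 L1-HIT; vc=[6,17]
#10 0xeb→b29/s1 L1-HIT; vc=[6,17]
#11 0xe9→b29/s1 L1-HIT; vc=[6,17]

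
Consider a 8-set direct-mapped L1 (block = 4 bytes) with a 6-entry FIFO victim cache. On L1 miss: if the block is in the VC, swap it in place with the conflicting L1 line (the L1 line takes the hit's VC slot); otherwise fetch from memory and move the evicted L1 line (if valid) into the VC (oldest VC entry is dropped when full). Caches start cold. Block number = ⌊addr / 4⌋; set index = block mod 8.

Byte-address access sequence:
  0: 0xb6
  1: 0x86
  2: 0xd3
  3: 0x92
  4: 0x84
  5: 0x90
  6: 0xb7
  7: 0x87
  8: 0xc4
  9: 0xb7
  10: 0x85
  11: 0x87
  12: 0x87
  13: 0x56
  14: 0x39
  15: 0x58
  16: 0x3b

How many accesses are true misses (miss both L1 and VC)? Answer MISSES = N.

MISSES = 8

  [0] addr=0xb6 blk=45 s=5: MISS | VC []
  [1] addr=0x86 blk=33 s=1: MISS | VC []
  [2] addr=0xd3 blk=52 s=4: MISS | VC []
  [3] addr=0x92 blk=36 s=4: MISS | VC [52]
  [4] addr=0x84 blk=33 s=1: L1-HIT | VC [52]
  [5] addr=0x90 blk=36 s=4: L1-HIT | VC [52]
  [6] addr=0xb7 blk=45 s=5: L1-HIT | VC [52]
  [7] addr=0x87 blk=33 s=1: L1-HIT | VC [52]
  [8] addr=0xc4 blk=49 s=1: MISS | VC [52, 33]
  [9] addr=0xb7 blk=45 s=5: L1-HIT | VC [52, 33]
  [10] addr=0x85 blk=33 s=1: VC-HIT | VC [52, 49]
  [11] addr=0x87 blk=33 s=1: L1-HIT | VC [52, 49]
  [12] addr=0x87 blk=33 s=1: L1-HIT | VC [52, 49]
  [13] addr=0x56 blk=21 s=5: MISS | VC [52, 49, 45]
  [14] addr=0x39 blk=14 s=6: MISS | VC [52, 49, 45]
  [15] addr=0x58 blk=22 s=6: MISS | VC [52, 49, 45, 14]
  [16] addr=0x3b blk=14 s=6: VC-HIT | VC [52, 49, 45, 22]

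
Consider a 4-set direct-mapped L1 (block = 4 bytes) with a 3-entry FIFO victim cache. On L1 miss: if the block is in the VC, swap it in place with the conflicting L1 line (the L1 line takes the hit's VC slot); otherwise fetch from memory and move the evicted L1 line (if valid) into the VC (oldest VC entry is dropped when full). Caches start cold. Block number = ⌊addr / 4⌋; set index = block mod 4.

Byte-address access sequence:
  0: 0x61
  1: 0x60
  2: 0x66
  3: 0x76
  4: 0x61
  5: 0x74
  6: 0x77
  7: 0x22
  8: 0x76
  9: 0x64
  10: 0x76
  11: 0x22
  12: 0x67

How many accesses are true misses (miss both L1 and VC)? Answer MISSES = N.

  [0] addr=0x61 blk=24 s=0: MISS | VC []
  [1] addr=0x60 blk=24 s=0: L1-HIT | VC []
  [2] addr=0x66 blk=25 s=1: MISS | VC []
  [3] addr=0x76 blk=29 s=1: MISS | VC [25]
  [4] addr=0x61 blk=24 s=0: L1-HIT | VC [25]
  [5] addr=0x74 blk=29 s=1: L1-HIT | VC [25]
  [6] addr=0x77 blk=29 s=1: L1-HIT | VC [25]
  [7] addr=0x22 blk=8 s=0: MISS | VC [25, 24]
  [8] addr=0x76 blk=29 s=1: L1-HIT | VC [25, 24]
  [9] addr=0x64 blk=25 s=1: VC-HIT | VC [29, 24]
  [10] addr=0x76 blk=29 s=1: VC-HIT | VC [25, 24]
  [11] addr=0x22 blk=8 s=0: L1-HIT | VC [25, 24]
  [12] addr=0x67 blk=25 s=1: VC-HIT | VC [29, 24]

MISSES = 4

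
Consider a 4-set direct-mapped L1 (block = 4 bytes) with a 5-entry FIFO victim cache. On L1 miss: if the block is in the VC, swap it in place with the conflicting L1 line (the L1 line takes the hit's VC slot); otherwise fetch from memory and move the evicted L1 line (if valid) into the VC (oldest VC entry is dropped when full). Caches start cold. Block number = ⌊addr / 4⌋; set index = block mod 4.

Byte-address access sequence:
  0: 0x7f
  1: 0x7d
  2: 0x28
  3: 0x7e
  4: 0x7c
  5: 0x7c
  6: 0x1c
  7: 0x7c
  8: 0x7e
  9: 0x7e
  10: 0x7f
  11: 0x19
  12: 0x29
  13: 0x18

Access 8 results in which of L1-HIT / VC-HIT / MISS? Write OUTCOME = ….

#0 0x7f→b31/s3 MISS; vc=[]
#1 0x7d→b31/s3 L1-HIT; vc=[]
#2 0x28→b10/s2 MISS; vc=[]
#3 0x7e→b31/s3 L1-HIT; vc=[]
#4 0x7c→b31/s3 L1-HIT; vc=[]
#5 0x7c→b31/s3 L1-HIT; vc=[]
#6 0x1c→b7/s3 MISS; vc=[31]
#7 0x7c→b31/s3 VC-HIT; vc=[7]
#8 0x7e→b31/s3 L1-HIT; vc=[7]
#9 0x7e→b31/s3 L1-HIT; vc=[7]
#10 0x7f→b31/s3 L1-HIT; vc=[7]
#11 0x19→b6/s2 MISS; vc=[7,10]
#12 0x29→b10/s2 VC-HIT; vc=[7,6]
#13 0x18→b6/s2 VC-HIT; vc=[7,10]

OUTCOME = L1-HIT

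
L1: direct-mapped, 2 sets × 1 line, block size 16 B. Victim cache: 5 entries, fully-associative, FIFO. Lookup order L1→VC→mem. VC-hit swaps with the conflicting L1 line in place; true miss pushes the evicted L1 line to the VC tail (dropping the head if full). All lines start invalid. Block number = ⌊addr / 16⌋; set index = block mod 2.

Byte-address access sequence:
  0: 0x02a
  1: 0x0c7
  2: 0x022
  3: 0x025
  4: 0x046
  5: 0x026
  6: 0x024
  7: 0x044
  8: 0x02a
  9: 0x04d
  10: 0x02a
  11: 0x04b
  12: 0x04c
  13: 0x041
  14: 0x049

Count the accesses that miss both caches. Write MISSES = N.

  [0] addr=0x2a blk=2 s=0: MISS | VC []
  [1] addr=0xc7 blk=12 s=0: MISS | VC [2]
  [2] addr=0x22 blk=2 s=0: VC-HIT | VC [12]
  [3] addr=0x25 blk=2 s=0: L1-HIT | VC [12]
  [4] addr=0x46 blk=4 s=0: MISS | VC [12, 2]
  [5] addr=0x26 blk=2 s=0: VC-HIT | VC [12, 4]
  [6] addr=0x24 blk=2 s=0: L1-HIT | VC [12, 4]
  [7] addr=0x44 blk=4 s=0: VC-HIT | VC [12, 2]
  [8] addr=0x2a blk=2 s=0: VC-HIT | VC [12, 4]
  [9] addr=0x4d blk=4 s=0: VC-HIT | VC [12, 2]
  [10] addr=0x2a blk=2 s=0: VC-HIT | VC [12, 4]
  [11] addr=0x4b blk=4 s=0: VC-HIT | VC [12, 2]
  [12] addr=0x4c blk=4 s=0: L1-HIT | VC [12, 2]
  [13] addr=0x41 blk=4 s=0: L1-HIT | VC [12, 2]
  [14] addr=0x49 blk=4 s=0: L1-HIT | VC [12, 2]

MISSES = 3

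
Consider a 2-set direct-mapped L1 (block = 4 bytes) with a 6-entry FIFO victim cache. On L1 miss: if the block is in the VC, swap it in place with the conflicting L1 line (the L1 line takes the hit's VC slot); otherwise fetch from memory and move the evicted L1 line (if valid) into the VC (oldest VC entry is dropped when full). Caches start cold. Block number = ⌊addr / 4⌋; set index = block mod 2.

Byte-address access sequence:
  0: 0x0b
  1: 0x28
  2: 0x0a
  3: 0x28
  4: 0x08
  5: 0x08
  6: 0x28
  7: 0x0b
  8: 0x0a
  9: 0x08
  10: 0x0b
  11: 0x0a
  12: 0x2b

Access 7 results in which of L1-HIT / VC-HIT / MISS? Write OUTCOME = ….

OUTCOME = VC-HIT

  [0] addr=0xb blk=2 s=0: MISS | VC []
  [1] addr=0x28 blk=10 s=0: MISS | VC [2]
  [2] addr=0xa blk=2 s=0: VC-HIT | VC [10]
  [3] addr=0x28 blk=10 s=0: VC-HIT | VC [2]
  [4] addr=0x8 blk=2 s=0: VC-HIT | VC [10]
  [5] addr=0x8 blk=2 s=0: L1-HIT | VC [10]
  [6] addr=0x28 blk=10 s=0: VC-HIT | VC [2]
  [7] addr=0xb blk=2 s=0: VC-HIT | VC [10]
  [8] addr=0xa blk=2 s=0: L1-HIT | VC [10]
  [9] addr=0x8 blk=2 s=0: L1-HIT | VC [10]
  [10] addr=0xb blk=2 s=0: L1-HIT | VC [10]
  [11] addr=0xa blk=2 s=0: L1-HIT | VC [10]
  [12] addr=0x2b blk=10 s=0: VC-HIT | VC [2]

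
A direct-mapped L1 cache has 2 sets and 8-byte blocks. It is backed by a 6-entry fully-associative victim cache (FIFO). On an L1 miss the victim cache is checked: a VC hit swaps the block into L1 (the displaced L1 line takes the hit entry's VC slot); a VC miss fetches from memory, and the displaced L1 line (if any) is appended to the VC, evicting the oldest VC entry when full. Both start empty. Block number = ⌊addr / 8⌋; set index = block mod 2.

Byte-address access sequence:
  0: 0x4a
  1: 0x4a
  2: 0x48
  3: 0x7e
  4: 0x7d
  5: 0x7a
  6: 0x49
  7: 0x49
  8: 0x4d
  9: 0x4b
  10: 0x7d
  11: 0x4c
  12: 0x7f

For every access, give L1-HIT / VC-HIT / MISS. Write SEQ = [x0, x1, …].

  [0] addr=0x4a blk=9 s=1: MISS | VC []
  [1] addr=0x4a blk=9 s=1: L1-HIT | VC []
  [2] addr=0x48 blk=9 s=1: L1-HIT | VC []
  [3] addr=0x7e blk=15 s=1: MISS | VC [9]
  [4] addr=0x7d blk=15 s=1: L1-HIT | VC [9]
  [5] addr=0x7a blk=15 s=1: L1-HIT | VC [9]
  [6] addr=0x49 blk=9 s=1: VC-HIT | VC [15]
  [7] addr=0x49 blk=9 s=1: L1-HIT | VC [15]
  [8] addr=0x4d blk=9 s=1: L1-HIT | VC [15]
  [9] addr=0x4b blk=9 s=1: L1-HIT | VC [15]
  [10] addr=0x7d blk=15 s=1: VC-HIT | VC [9]
  [11] addr=0x4c blk=9 s=1: VC-HIT | VC [15]
  [12] addr=0x7f blk=15 s=1: VC-HIT | VC [9]

SEQ = [MISS, L1-HIT, L1-HIT, MISS, L1-HIT, L1-HIT, VC-HIT, L1-HIT, L1-HIT, L1-HIT, VC-HIT, VC-HIT, VC-HIT]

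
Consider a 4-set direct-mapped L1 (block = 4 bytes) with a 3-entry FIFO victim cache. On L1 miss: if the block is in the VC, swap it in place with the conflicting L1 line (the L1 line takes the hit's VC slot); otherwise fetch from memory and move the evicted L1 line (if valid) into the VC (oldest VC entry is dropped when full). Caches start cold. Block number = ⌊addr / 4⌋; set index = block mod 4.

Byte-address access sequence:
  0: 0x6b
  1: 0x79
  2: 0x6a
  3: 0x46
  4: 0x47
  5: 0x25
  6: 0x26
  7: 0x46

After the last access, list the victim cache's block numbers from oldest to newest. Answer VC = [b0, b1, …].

0: 0x6b (blk 26, set 2) → MISS  vc=[]
1: 0x79 (blk 30, set 2) → MISS  vc=[26]
2: 0x6a (blk 26, set 2) → VC-HIT  vc=[30]
3: 0x46 (blk 17, set 1) → MISS  vc=[30]
4: 0x47 (blk 17, set 1) → L1-HIT  vc=[30]
5: 0x25 (blk 9, set 1) → MISS  vc=[30, 17]
6: 0x26 (blk 9, set 1) → L1-HIT  vc=[30, 17]
7: 0x46 (blk 17, set 1) → VC-HIT  vc=[30, 9]

VC = [30, 9]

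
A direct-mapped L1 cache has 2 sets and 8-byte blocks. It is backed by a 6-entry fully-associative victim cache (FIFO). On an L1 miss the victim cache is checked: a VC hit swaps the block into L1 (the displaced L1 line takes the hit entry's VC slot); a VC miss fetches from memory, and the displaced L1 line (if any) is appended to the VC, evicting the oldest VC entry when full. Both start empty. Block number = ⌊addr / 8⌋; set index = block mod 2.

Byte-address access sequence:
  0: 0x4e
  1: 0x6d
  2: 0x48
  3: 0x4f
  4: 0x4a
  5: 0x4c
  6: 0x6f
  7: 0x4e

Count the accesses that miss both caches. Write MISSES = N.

#0 0x4e→b9/s1 MISS; vc=[]
#1 0x6d→b13/s1 MISS; vc=[9]
#2 0x48→b9/s1 VC-HIT; vc=[13]
#3 0x4f→b9/s1 L1-HIT; vc=[13]
#4 0x4a→b9/s1 L1-HIT; vc=[13]
#5 0x4c→b9/s1 L1-HIT; vc=[13]
#6 0x6f→b13/s1 VC-HIT; vc=[9]
#7 0x4e→b9/s1 VC-HIT; vc=[13]

MISSES = 2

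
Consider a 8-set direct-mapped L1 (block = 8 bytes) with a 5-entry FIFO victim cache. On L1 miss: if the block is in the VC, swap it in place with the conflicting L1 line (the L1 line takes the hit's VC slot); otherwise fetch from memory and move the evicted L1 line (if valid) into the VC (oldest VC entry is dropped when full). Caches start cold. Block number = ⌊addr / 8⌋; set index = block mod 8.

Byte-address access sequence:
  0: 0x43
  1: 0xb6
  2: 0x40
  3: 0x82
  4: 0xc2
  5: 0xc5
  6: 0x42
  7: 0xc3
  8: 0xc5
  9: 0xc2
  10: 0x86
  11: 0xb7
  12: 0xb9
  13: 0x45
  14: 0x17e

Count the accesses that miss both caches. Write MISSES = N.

#0 0x43→b8/s0 MISS; vc=[]
#1 0xb6→b22/s6 MISS; vc=[]
#2 0x40→b8/s0 L1-HIT; vc=[]
#3 0x82→b16/s0 MISS; vc=[8]
#4 0xc2→b24/s0 MISS; vc=[8,16]
#5 0xc5→b24/s0 L1-HIT; vc=[8,16]
#6 0x42→b8/s0 VC-HIT; vc=[24,16]
#7 0xc3→b24/s0 VC-HIT; vc=[8,16]
#8 0xc5→b24/s0 L1-HIT; vc=[8,16]
#9 0xc2→b24/s0 L1-HIT; vc=[8,16]
#10 0x86→b16/s0 VC-HIT; vc=[8,24]
#11 0xb7→b22/s6 L1-HIT; vc=[8,24]
#12 0xb9→b23/s7 MISS; vc=[8,24]
#13 0x45→b8/s0 VC-HIT; vc=[16,24]
#14 0x17e→b47/s7 MISS; vc=[16,24,23]

MISSES = 6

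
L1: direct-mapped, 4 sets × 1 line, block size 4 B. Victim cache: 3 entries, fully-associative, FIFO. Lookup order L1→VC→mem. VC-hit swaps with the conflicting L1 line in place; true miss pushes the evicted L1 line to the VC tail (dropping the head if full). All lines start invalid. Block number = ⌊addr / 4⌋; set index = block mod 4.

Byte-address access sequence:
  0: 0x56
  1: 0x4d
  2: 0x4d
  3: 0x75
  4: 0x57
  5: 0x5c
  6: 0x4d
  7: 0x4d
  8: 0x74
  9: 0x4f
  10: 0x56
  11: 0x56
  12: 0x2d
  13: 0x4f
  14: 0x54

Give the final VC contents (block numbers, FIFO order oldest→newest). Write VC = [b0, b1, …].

  [0] addr=0x56 blk=21 s=1: MISS | VC []
  [1] addr=0x4d blk=19 s=3: MISS | VC []
  [2] addr=0x4d blk=19 s=3: L1-HIT | VC []
  [3] addr=0x75 blk=29 s=1: MISS | VC [21]
  [4] addr=0x57 blk=21 s=1: VC-HIT | VC [29]
  [5] addr=0x5c blk=23 s=3: MISS | VC [29, 19]
  [6] addr=0x4d blk=19 s=3: VC-HIT | VC [29, 23]
  [7] addr=0x4d blk=19 s=3: L1-HIT | VC [29, 23]
  [8] addr=0x74 blk=29 s=1: VC-HIT | VC [21, 23]
  [9] addr=0x4f blk=19 s=3: L1-HIT | VC [21, 23]
  [10] addr=0x56 blk=21 s=1: VC-HIT | VC [29, 23]
  [11] addr=0x56 blk=21 s=1: L1-HIT | VC [29, 23]
  [12] addr=0x2d blk=11 s=3: MISS | VC [29, 23, 19]
  [13] addr=0x4f blk=19 s=3: VC-HIT | VC [29, 23, 11]
  [14] addr=0x54 blk=21 s=1: L1-HIT | VC [29, 23, 11]

VC = [29, 23, 11]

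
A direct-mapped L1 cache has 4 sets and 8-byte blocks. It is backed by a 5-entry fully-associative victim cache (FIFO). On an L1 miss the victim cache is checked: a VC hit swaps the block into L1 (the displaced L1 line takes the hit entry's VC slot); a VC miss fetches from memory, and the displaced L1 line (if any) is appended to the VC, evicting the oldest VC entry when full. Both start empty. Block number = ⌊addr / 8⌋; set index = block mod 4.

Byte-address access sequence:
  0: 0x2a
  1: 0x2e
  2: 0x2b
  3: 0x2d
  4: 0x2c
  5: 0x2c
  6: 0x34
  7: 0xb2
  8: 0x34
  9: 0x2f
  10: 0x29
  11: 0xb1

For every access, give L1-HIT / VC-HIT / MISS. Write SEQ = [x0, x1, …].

#0 0x2a→b5/s1 MISS; vc=[]
#1 0x2e→b5/s1 L1-HIT; vc=[]
#2 0x2b→b5/s1 L1-HIT; vc=[]
#3 0x2d→b5/s1 L1-HIT; vc=[]
#4 0x2c→b5/s1 L1-HIT; vc=[]
#5 0x2c→b5/s1 L1-HIT; vc=[]
#6 0x34→b6/s2 MISS; vc=[]
#7 0xb2→b22/s2 MISS; vc=[6]
#8 0x34→b6/s2 VC-HIT; vc=[22]
#9 0x2f→b5/s1 L1-HIT; vc=[22]
#10 0x29→b5/s1 L1-HIT; vc=[22]
#11 0xb1→b22/s2 VC-HIT; vc=[6]

SEQ = [MISS, L1-HIT, L1-HIT, L1-HIT, L1-HIT, L1-HIT, MISS, MISS, VC-HIT, L1-HIT, L1-HIT, VC-HIT]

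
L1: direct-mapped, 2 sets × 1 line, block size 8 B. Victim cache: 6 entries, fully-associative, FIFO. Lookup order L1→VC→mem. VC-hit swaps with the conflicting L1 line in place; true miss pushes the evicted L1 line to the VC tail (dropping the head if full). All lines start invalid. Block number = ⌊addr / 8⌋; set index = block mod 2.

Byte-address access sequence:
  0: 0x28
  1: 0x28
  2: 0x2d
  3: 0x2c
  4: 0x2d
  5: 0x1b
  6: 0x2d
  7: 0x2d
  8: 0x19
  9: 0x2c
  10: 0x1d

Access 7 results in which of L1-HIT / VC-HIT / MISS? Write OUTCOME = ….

OUTCOME = L1-HIT

  [0] addr=0x28 blk=5 s=1: MISS | VC []
  [1] addr=0x28 blk=5 s=1: L1-HIT | VC []
  [2] addr=0x2d blk=5 s=1: L1-HIT | VC []
  [3] addr=0x2c blk=5 s=1: L1-HIT | VC []
  [4] addr=0x2d blk=5 s=1: L1-HIT | VC []
  [5] addr=0x1b blk=3 s=1: MISS | VC [5]
  [6] addr=0x2d blk=5 s=1: VC-HIT | VC [3]
  [7] addr=0x2d blk=5 s=1: L1-HIT | VC [3]
  [8] addr=0x19 blk=3 s=1: VC-HIT | VC [5]
  [9] addr=0x2c blk=5 s=1: VC-HIT | VC [3]
  [10] addr=0x1d blk=3 s=1: VC-HIT | VC [5]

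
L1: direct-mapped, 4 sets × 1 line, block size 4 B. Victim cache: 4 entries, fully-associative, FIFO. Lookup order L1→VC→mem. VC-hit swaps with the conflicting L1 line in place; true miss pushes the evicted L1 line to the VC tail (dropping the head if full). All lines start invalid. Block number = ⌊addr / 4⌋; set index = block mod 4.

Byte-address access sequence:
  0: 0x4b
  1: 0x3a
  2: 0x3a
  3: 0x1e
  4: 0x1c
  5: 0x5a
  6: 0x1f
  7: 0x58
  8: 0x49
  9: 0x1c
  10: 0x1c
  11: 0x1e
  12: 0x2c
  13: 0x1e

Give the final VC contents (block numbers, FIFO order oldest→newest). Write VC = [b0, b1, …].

VC = [22, 14, 11]

  [0] addr=0x4b blk=18 s=2: MISS | VC []
  [1] addr=0x3a blk=14 s=2: MISS | VC [18]
  [2] addr=0x3a blk=14 s=2: L1-HIT | VC [18]
  [3] addr=0x1e blk=7 s=3: MISS | VC [18]
  [4] addr=0x1c blk=7 s=3: L1-HIT | VC [18]
  [5] addr=0x5a blk=22 s=2: MISS | VC [18, 14]
  [6] addr=0x1f blk=7 s=3: L1-HIT | VC [18, 14]
  [7] addr=0x58 blk=22 s=2: L1-HIT | VC [18, 14]
  [8] addr=0x49 blk=18 s=2: VC-HIT | VC [22, 14]
  [9] addr=0x1c blk=7 s=3: L1-HIT | VC [22, 14]
  [10] addr=0x1c blk=7 s=3: L1-HIT | VC [22, 14]
  [11] addr=0x1e blk=7 s=3: L1-HIT | VC [22, 14]
  [12] addr=0x2c blk=11 s=3: MISS | VC [22, 14, 7]
  [13] addr=0x1e blk=7 s=3: VC-HIT | VC [22, 14, 11]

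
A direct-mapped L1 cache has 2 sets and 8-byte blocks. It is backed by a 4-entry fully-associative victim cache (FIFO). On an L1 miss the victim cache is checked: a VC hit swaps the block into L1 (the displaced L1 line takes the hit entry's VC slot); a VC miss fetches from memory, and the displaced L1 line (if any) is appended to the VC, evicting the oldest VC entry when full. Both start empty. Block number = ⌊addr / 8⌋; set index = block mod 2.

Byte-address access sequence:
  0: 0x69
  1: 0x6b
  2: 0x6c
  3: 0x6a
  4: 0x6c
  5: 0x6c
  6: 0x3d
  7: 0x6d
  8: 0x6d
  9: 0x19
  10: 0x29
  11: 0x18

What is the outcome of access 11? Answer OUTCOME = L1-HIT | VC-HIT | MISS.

OUTCOME = VC-HIT

  [0] addr=0x69 blk=13 s=1: MISS | VC []
  [1] addr=0x6b blk=13 s=1: L1-HIT | VC []
  [2] addr=0x6c blk=13 s=1: L1-HIT | VC []
  [3] addr=0x6a blk=13 s=1: L1-HIT | VC []
  [4] addr=0x6c blk=13 s=1: L1-HIT | VC []
  [5] addr=0x6c blk=13 s=1: L1-HIT | VC []
  [6] addr=0x3d blk=7 s=1: MISS | VC [13]
  [7] addr=0x6d blk=13 s=1: VC-HIT | VC [7]
  [8] addr=0x6d blk=13 s=1: L1-HIT | VC [7]
  [9] addr=0x19 blk=3 s=1: MISS | VC [7, 13]
  [10] addr=0x29 blk=5 s=1: MISS | VC [7, 13, 3]
  [11] addr=0x18 blk=3 s=1: VC-HIT | VC [7, 13, 5]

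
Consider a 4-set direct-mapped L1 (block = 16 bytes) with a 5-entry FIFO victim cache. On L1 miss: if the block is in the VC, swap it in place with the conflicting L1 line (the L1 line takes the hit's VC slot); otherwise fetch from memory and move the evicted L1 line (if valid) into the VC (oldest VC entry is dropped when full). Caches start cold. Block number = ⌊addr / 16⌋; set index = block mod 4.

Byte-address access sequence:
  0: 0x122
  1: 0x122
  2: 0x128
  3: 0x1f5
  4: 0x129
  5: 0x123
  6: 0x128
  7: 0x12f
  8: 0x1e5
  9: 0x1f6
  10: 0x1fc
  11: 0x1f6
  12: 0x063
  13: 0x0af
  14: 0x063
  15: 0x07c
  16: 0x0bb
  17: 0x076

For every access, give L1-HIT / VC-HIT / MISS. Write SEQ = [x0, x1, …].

SEQ = [MISS, L1-HIT, L1-HIT, MISS, L1-HIT, L1-HIT, L1-HIT, L1-HIT, MISS, L1-HIT, L1-HIT, L1-HIT, MISS, MISS, VC-HIT, MISS, MISS, VC-HIT]

  [0] addr=0x122 blk=18 s=2: MISS | VC []
  [1] addr=0x122 blk=18 s=2: L1-HIT | VC []
  [2] addr=0x128 blk=18 s=2: L1-HIT | VC []
  [3] addr=0x1f5 blk=31 s=3: MISS | VC []
  [4] addr=0x129 blk=18 s=2: L1-HIT | VC []
  [5] addr=0x123 blk=18 s=2: L1-HIT | VC []
  [6] addr=0x128 blk=18 s=2: L1-HIT | VC []
  [7] addr=0x12f blk=18 s=2: L1-HIT | VC []
  [8] addr=0x1e5 blk=30 s=2: MISS | VC [18]
  [9] addr=0x1f6 blk=31 s=3: L1-HIT | VC [18]
  [10] addr=0x1fc blk=31 s=3: L1-HIT | VC [18]
  [11] addr=0x1f6 blk=31 s=3: L1-HIT | VC [18]
  [12] addr=0x63 blk=6 s=2: MISS | VC [18, 30]
  [13] addr=0xaf blk=10 s=2: MISS | VC [18, 30, 6]
  [14] addr=0x63 blk=6 s=2: VC-HIT | VC [18, 30, 10]
  [15] addr=0x7c blk=7 s=3: MISS | VC [18, 30, 10, 31]
  [16] addr=0xbb blk=11 s=3: MISS | VC [18, 30, 10, 31, 7]
  [17] addr=0x76 blk=7 s=3: VC-HIT | VC [18, 30, 10, 31, 11]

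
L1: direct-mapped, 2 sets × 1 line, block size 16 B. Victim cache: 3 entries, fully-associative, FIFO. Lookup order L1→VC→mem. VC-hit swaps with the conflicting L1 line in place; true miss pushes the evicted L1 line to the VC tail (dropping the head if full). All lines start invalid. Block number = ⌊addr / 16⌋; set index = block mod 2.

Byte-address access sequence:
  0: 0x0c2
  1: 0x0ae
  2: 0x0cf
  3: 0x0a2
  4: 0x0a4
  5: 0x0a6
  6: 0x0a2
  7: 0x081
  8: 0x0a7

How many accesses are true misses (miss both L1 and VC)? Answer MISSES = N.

  [0] addr=0xc2 blk=12 s=0: MISS | VC []
  [1] addr=0xae blk=10 s=0: MISS | VC [12]
  [2] addr=0xcf blk=12 s=0: VC-HIT | VC [10]
  [3] addr=0xa2 blk=10 s=0: VC-HIT | VC [12]
  [4] addr=0xa4 blk=10 s=0: L1-HIT | VC [12]
  [5] addr=0xa6 blk=10 s=0: L1-HIT | VC [12]
  [6] addr=0xa2 blk=10 s=0: L1-HIT | VC [12]
  [7] addr=0x81 blk=8 s=0: MISS | VC [12, 10]
  [8] addr=0xa7 blk=10 s=0: VC-HIT | VC [12, 8]

MISSES = 3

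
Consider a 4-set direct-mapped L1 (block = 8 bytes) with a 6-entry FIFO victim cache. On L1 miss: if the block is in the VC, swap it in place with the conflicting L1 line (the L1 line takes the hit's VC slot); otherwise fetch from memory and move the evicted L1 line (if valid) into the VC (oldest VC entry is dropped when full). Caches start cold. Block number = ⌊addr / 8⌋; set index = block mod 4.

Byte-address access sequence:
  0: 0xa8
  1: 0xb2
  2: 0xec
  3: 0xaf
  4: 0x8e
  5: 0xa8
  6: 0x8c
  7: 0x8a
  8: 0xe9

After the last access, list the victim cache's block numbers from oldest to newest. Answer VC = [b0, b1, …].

VC = [17, 21]

#0 0xa8→b21/s1 MISS; vc=[]
#1 0xb2→b22/s2 MISS; vc=[]
#2 0xec→b29/s1 MISS; vc=[21]
#3 0xaf→b21/s1 VC-HIT; vc=[29]
#4 0x8e→b17/s1 MISS; vc=[29,21]
#5 0xa8→b21/s1 VC-HIT; vc=[29,17]
#6 0x8c→b17/s1 VC-HIT; vc=[29,21]
#7 0x8a→b17/s1 L1-HIT; vc=[29,21]
#8 0xe9→b29/s1 VC-HIT; vc=[17,21]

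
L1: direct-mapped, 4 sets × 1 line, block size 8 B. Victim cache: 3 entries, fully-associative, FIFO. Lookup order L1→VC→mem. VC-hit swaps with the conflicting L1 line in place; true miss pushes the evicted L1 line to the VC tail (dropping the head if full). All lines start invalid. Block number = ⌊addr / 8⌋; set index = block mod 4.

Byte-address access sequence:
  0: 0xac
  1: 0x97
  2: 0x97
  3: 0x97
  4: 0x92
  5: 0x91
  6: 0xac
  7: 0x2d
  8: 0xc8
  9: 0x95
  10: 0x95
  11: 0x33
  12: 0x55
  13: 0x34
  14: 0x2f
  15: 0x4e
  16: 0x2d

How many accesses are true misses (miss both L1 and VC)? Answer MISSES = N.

0: 0xac (blk 21, set 1) → MISS  vc=[]
1: 0x97 (blk 18, set 2) → MISS  vc=[]
2: 0x97 (blk 18, set 2) → L1-HIT  vc=[]
3: 0x97 (blk 18, set 2) → L1-HIT  vc=[]
4: 0x92 (blk 18, set 2) → L1-HIT  vc=[]
5: 0x91 (blk 18, set 2) → L1-HIT  vc=[]
6: 0xac (blk 21, set 1) → L1-HIT  vc=[]
7: 0x2d (blk 5, set 1) → MISS  vc=[21]
8: 0xc8 (blk 25, set 1) → MISS  vc=[21, 5]
9: 0x95 (blk 18, set 2) → L1-HIT  vc=[21, 5]
10: 0x95 (blk 18, set 2) → L1-HIT  vc=[21, 5]
11: 0x33 (blk 6, set 2) → MISS  vc=[21, 5, 18]
12: 0x55 (blk 10, set 2) → MISS  vc=[5, 18, 6]
13: 0x34 (blk 6, set 2) → VC-HIT  vc=[5, 18, 10]
14: 0x2f (blk 5, set 1) → VC-HIT  vc=[25, 18, 10]
15: 0x4e (blk 9, set 1) → MISS  vc=[18, 10, 5]
16: 0x2d (blk 5, set 1) → VC-HIT  vc=[18, 10, 9]

MISSES = 7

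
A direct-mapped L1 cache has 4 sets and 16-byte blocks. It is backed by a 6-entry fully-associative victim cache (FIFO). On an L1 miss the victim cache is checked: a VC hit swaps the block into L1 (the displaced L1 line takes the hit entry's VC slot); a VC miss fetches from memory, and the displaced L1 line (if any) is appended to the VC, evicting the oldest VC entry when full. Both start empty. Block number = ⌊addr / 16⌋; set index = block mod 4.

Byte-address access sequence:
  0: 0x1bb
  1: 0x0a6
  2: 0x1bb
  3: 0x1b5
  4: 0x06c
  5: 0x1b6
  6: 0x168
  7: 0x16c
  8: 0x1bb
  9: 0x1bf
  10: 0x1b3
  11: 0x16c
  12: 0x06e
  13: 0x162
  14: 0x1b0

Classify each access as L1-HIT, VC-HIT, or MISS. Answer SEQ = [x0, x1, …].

0: 0x1bb (blk 27, set 3) → MISS  vc=[]
1: 0xa6 (blk 10, set 2) → MISS  vc=[]
2: 0x1bb (blk 27, set 3) → L1-HIT  vc=[]
3: 0x1b5 (blk 27, set 3) → L1-HIT  vc=[]
4: 0x6c (blk 6, set 2) → MISS  vc=[10]
5: 0x1b6 (blk 27, set 3) → L1-HIT  vc=[10]
6: 0x168 (blk 22, set 2) → MISS  vc=[10, 6]
7: 0x16c (blk 22, set 2) → L1-HIT  vc=[10, 6]
8: 0x1bb (blk 27, set 3) → L1-HIT  vc=[10, 6]
9: 0x1bf (blk 27, set 3) → L1-HIT  vc=[10, 6]
10: 0x1b3 (blk 27, set 3) → L1-HIT  vc=[10, 6]
11: 0x16c (blk 22, set 2) → L1-HIT  vc=[10, 6]
12: 0x6e (blk 6, set 2) → VC-HIT  vc=[10, 22]
13: 0x162 (blk 22, set 2) → VC-HIT  vc=[10, 6]
14: 0x1b0 (blk 27, set 3) → L1-HIT  vc=[10, 6]

SEQ = [MISS, MISS, L1-HIT, L1-HIT, MISS, L1-HIT, MISS, L1-HIT, L1-HIT, L1-HIT, L1-HIT, L1-HIT, VC-HIT, VC-HIT, L1-HIT]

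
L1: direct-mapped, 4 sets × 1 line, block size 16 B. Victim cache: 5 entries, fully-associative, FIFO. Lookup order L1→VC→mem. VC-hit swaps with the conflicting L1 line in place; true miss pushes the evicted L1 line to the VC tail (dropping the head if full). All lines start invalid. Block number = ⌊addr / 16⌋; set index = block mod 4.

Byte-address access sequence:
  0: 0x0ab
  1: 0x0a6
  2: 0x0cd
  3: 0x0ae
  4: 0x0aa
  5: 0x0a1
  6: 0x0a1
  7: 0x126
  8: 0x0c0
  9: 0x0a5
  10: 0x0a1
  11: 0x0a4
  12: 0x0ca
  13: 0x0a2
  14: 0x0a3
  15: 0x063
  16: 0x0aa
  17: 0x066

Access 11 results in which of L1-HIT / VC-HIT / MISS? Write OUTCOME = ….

#0 0xab→b10/s2 MISS; vc=[]
#1 0xa6→b10/s2 L1-HIT; vc=[]
#2 0xcd→b12/s0 MISS; vc=[]
#3 0xae→b10/s2 L1-HIT; vc=[]
#4 0xaa→b10/s2 L1-HIT; vc=[]
#5 0xa1→b10/s2 L1-HIT; vc=[]
#6 0xa1→b10/s2 L1-HIT; vc=[]
#7 0x126→b18/s2 MISS; vc=[10]
#8 0xc0→b12/s0 L1-HIT; vc=[10]
#9 0xa5→b10/s2 VC-HIT; vc=[18]
#10 0xa1→b10/s2 L1-HIT; vc=[18]
#11 0xa4→b10/s2 L1-HIT; vc=[18]
#12 0xca→b12/s0 L1-HIT; vc=[18]
#13 0xa2→b10/s2 L1-HIT; vc=[18]
#14 0xa3→b10/s2 L1-HIT; vc=[18]
#15 0x63→b6/s2 MISS; vc=[18,10]
#16 0xaa→b10/s2 VC-HIT; vc=[18,6]
#17 0x66→b6/s2 VC-HIT; vc=[18,10]

OUTCOME = L1-HIT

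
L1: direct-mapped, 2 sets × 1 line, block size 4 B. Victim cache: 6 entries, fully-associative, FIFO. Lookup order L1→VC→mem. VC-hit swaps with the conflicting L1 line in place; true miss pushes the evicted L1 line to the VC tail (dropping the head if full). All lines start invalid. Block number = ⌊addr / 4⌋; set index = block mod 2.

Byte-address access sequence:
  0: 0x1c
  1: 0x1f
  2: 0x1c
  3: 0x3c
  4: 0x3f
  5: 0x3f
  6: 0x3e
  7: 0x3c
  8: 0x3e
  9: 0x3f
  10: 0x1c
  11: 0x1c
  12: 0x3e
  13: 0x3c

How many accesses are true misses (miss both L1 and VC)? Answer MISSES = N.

0: 0x1c (blk 7, set 1) → MISS  vc=[]
1: 0x1f (blk 7, set 1) → L1-HIT  vc=[]
2: 0x1c (blk 7, set 1) → L1-HIT  vc=[]
3: 0x3c (blk 15, set 1) → MISS  vc=[7]
4: 0x3f (blk 15, set 1) → L1-HIT  vc=[7]
5: 0x3f (blk 15, set 1) → L1-HIT  vc=[7]
6: 0x3e (blk 15, set 1) → L1-HIT  vc=[7]
7: 0x3c (blk 15, set 1) → L1-HIT  vc=[7]
8: 0x3e (blk 15, set 1) → L1-HIT  vc=[7]
9: 0x3f (blk 15, set 1) → L1-HIT  vc=[7]
10: 0x1c (blk 7, set 1) → VC-HIT  vc=[15]
11: 0x1c (blk 7, set 1) → L1-HIT  vc=[15]
12: 0x3e (blk 15, set 1) → VC-HIT  vc=[7]
13: 0x3c (blk 15, set 1) → L1-HIT  vc=[7]

MISSES = 2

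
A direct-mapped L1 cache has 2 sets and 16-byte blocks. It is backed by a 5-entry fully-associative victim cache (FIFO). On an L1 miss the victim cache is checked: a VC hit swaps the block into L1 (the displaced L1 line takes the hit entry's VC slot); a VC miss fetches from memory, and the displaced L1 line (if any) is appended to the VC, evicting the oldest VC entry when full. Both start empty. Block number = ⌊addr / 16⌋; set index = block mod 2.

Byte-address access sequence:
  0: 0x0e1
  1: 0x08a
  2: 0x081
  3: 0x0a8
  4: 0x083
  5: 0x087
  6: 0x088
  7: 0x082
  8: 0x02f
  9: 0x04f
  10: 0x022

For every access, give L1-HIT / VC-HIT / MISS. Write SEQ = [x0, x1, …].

#0 0xe1→b14/s0 MISS; vc=[]
#1 0x8a→b8/s0 MISS; vc=[14]
#2 0x81→b8/s0 L1-HIT; vc=[14]
#3 0xa8→b10/s0 MISS; vc=[14,8]
#4 0x83→b8/s0 VC-HIT; vc=[14,10]
#5 0x87→b8/s0 L1-HIT; vc=[14,10]
#6 0x88→b8/s0 L1-HIT; vc=[14,10]
#7 0x82→b8/s0 L1-HIT; vc=[14,10]
#8 0x2f→b2/s0 MISS; vc=[14,10,8]
#9 0x4f→b4/s0 MISS; vc=[14,10,8,2]
#10 0x22→b2/s0 VC-HIT; vc=[14,10,8,4]

SEQ = [MISS, MISS, L1-HIT, MISS, VC-HIT, L1-HIT, L1-HIT, L1-HIT, MISS, MISS, VC-HIT]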